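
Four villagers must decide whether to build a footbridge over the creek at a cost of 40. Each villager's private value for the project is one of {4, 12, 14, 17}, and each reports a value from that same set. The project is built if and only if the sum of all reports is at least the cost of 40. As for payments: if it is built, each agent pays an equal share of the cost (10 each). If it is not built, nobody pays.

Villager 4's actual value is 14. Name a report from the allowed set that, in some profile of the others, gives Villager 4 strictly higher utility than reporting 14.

17

Suppose Villager 1 reports 4, Villager 2 reports 4 and Villager 3 reports 17.
Report 14: project not built, utility 0.
Report 17: project built, pays 10, utility 14 - 10 = 4.
So reporting 17 beats truth here (4 > 0).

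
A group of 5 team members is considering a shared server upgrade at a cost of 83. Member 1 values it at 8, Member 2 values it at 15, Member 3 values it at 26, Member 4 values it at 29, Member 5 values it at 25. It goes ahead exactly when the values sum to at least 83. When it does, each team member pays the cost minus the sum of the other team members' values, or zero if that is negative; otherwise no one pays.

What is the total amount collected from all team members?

Total value 103 ≥ cost 83, so it is built.
Member 1: others sum to 95; max(0, 83 - 95) = 0.
Member 2: others sum to 88; max(0, 83 - 88) = 0.
Member 3: others sum to 77; max(0, 83 - 77) = 6.
Member 4: others sum to 74; max(0, 83 - 74) = 9.
Member 5: others sum to 78; max(0, 83 - 78) = 5.
Total collected = 0 + 0 + 6 + 9 + 5 = 20.

20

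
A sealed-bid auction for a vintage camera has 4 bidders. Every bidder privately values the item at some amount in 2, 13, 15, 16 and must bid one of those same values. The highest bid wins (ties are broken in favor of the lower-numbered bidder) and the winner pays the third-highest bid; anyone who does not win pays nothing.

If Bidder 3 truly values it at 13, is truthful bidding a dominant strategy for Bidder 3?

Consider the case where Bidder 1 bids 2, Bidder 2 bids 2 and Bidder 4 bids 15.
Truthful bid 13: loses, pays 0, utility 0.
Bid 15 instead: wins, pays 2, utility 13 - 2 = 11.
Since 11 > 0, bidding 15 is strictly better here, so truthful bidding is not dominant.

No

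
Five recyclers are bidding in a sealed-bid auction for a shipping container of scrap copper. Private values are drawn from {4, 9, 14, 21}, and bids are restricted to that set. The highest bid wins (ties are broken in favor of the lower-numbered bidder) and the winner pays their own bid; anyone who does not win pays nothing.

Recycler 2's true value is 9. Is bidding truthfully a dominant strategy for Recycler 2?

Check each profile of the others' bids and compare truth against every alternative bid.
Others bid (4, 4, 4, 4): truth gives 0, best alternative gives 0.
Others bid (4, 4, 4, 9): truth gives 0, best alternative gives 0.
Others bid (4, 4, 4, 14): truth gives 0, best alternative gives 0.
Others bid (4, 4, 4, 21): truth gives 0, best alternative gives 0.
Others bid (4, 4, 9, 4): truth gives 0, best alternative gives 0.
Others bid (4, 4, 9, 9): truth gives 0, best alternative gives 0.
(Remaining 250 profiles checked similarly; truth is weakly best in each.)
In every case the truthful bid is at least as good as any alternative, so it is a dominant strategy.

Yes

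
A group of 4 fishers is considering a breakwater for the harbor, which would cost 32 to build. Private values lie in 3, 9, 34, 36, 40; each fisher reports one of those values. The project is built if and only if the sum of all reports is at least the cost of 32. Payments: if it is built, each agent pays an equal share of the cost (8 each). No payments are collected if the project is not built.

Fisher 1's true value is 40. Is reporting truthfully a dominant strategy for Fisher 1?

Check each profile of the others' reports and compare truth against every alternative report.
Others report (3, 3, 3): truth gives 32, best alternative gives 32.
Others report (3, 3, 9): truth gives 32, best alternative gives 32.
Others report (3, 3, 34): truth gives 32, best alternative gives 32.
Others report (3, 3, 36): truth gives 32, best alternative gives 32.
Others report (3, 3, 40): truth gives 32, best alternative gives 32.
Others report (3, 9, 3): truth gives 32, best alternative gives 32.
(Remaining 119 profiles checked similarly; truth is weakly best in each.)
In every case the truthful report is at least as good as any alternative, so it is a dominant strategy.

Yes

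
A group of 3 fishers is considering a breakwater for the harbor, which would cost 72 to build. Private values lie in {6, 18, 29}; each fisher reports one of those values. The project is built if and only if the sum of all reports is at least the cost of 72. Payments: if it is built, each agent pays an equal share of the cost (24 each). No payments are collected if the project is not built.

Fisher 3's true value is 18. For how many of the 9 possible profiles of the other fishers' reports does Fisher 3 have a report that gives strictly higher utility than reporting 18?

Others report (29, 29): truth gives -6; report 6 gives 0 > -6. Violating.
Others report (6, 6): truth gives 0; no alternative beats it.
Others report (6, 18): truth gives 0; no alternative beats it.
(Checking all 9 profiles: 1 has a profitable deviation, 8 do not.)

1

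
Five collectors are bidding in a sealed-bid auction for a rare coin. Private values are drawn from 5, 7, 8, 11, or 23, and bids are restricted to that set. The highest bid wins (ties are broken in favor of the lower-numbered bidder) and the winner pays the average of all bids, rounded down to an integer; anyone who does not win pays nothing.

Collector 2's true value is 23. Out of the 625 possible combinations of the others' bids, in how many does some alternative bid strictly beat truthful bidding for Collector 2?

192

Others bid (5, 5, 5, 5): truth gives 15; bid 7 gives 18 > 15. Violating.
Others bid (5, 5, 5, 7): truth gives 14; bid 7 gives 18 > 14. Violating.
Others bid (5, 5, 5, 8): truth gives 14; bid 8 gives 17 > 14. Violating.
Others bid (5, 5, 5, 11): truth gives 14; bid 11 gives 16 > 14. Violating.
Others bid (5, 5, 5, 23): truth gives 11; no alternative beats it.
Others bid (5, 5, 7, 23): truth gives 11; no alternative beats it.
(Checking all 625 profiles: 192 have a profitable deviation, 433 do not.)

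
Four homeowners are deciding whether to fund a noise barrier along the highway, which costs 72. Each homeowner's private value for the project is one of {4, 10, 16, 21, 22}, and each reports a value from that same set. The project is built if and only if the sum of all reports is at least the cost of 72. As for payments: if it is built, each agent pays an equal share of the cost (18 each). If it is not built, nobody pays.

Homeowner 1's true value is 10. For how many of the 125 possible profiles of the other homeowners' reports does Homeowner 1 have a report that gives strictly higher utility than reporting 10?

8

Others report (21, 21, 21): truth gives -8; report 4 gives 0 > -8. Violating.
Others report (21, 21, 22): truth gives -8; report 4 gives 0 > -8. Violating.
Others report (21, 22, 21): truth gives -8; report 4 gives 0 > -8. Violating.
Others report (21, 22, 22): truth gives -8; report 4 gives 0 > -8. Violating.
Others report (4, 4, 4): truth gives 0; no alternative beats it.
Others report (4, 4, 10): truth gives 0; no alternative beats it.
(Checking all 125 profiles: 8 have a profitable deviation, 117 do not.)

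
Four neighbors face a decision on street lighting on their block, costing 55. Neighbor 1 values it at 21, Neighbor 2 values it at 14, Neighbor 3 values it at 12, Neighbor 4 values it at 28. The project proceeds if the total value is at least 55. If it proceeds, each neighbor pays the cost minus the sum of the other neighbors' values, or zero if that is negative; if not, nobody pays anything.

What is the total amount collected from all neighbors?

9

Total value 75 ≥ cost 55, so it is built.
Neighbor 1: others sum to 54; max(0, 55 - 54) = 1.
Neighbor 2: others sum to 61; max(0, 55 - 61) = 0.
Neighbor 3: others sum to 63; max(0, 55 - 63) = 0.
Neighbor 4: others sum to 47; max(0, 55 - 47) = 8.
Total collected = 1 + 0 + 0 + 8 = 9.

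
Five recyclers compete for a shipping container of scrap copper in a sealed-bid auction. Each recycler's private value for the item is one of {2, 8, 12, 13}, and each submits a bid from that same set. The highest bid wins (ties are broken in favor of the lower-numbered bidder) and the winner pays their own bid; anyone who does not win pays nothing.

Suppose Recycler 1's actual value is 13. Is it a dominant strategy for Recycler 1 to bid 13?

No

Consider the case where Recycler 2 bids 2, Recycler 3 bids 2, Recycler 4 bids 2 and Recycler 5 bids 2.
Truthful bid 13: wins, pays 13, utility 13 - 13 = 0.
Bid 2 instead: wins, pays 2, utility 13 - 2 = 11.
Since 11 > 0, bidding 2 is strictly better here, so truthful bidding is not dominant.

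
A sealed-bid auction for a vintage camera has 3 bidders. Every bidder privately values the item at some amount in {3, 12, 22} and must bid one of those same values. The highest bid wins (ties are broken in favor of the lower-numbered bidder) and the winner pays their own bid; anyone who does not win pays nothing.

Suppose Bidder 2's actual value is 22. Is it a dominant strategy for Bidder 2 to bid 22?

Consider the case where Bidder 1 bids 3 and Bidder 3 bids 3.
Truthful bid 22: wins, pays 22, utility 22 - 22 = 0.
Bid 12 instead: wins, pays 12, utility 22 - 12 = 10.
Since 10 > 0, bidding 12 is strictly better here, so truthful bidding is not dominant.

No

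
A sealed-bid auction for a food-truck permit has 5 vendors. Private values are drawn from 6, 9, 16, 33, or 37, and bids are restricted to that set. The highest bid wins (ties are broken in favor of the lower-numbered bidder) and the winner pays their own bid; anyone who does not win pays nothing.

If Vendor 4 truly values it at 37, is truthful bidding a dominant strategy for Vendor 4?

Consider the case where Vendor 1 bids 6, Vendor 2 bids 6, Vendor 3 bids 6 and Vendor 5 bids 6.
Truthful bid 37: wins, pays 37, utility 37 - 37 = 0.
Bid 9 instead: wins, pays 9, utility 37 - 9 = 28.
Since 28 > 0, bidding 9 is strictly better here, so truthful bidding is not dominant.

No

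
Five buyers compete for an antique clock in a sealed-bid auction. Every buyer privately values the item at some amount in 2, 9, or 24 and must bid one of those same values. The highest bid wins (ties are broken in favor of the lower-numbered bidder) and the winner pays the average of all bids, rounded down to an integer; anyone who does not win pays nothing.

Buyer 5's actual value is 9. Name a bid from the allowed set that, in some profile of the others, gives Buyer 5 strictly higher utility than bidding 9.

24

Suppose Buyer 1 bids 2, Buyer 2 bids 2, Buyer 3 bids 2 and Buyer 4 bids 9.
Bid 9: loses, pays 0, utility 0.
Bid 24: wins, pays 7, utility 9 - 7 = 2.
So bidding 24 beats truth here (2 > 0).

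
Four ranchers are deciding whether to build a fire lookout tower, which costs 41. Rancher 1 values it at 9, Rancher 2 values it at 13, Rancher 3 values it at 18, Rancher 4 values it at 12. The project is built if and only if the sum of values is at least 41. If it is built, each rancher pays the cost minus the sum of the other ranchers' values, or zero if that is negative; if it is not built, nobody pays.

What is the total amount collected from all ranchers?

Total value 52 ≥ cost 41, so it is built.
Rancher 1: others sum to 43; max(0, 41 - 43) = 0.
Rancher 2: others sum to 39; max(0, 41 - 39) = 2.
Rancher 3: others sum to 34; max(0, 41 - 34) = 7.
Rancher 4: others sum to 40; max(0, 41 - 40) = 1.
Total collected = 0 + 2 + 7 + 1 = 10.

10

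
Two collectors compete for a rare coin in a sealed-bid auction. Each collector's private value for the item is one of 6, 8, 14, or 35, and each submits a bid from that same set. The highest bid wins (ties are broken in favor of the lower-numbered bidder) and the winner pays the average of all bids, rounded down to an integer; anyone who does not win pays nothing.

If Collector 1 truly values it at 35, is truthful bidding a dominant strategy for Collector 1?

No

Consider the case where Collector 2 bids 6.
Truthful bid 35: wins, pays 20, utility 35 - 20 = 15.
Bid 6 instead: wins, pays 6, utility 35 - 6 = 29.
Since 29 > 15, bidding 6 is strictly better here, so truthful bidding is not dominant.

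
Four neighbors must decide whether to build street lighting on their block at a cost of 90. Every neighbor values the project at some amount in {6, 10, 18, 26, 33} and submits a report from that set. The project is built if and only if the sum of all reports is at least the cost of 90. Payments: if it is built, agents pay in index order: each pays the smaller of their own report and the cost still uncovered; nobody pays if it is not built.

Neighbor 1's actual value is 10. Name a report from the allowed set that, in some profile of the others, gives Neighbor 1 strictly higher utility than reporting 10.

6

Suppose Neighbor 2 reports 18, Neighbor 3 reports 33 and Neighbor 4 reports 33.
Report 10: project built, pays 10, utility 10 - 10 = 0.
Report 6: project built, pays 6, utility 10 - 6 = 4.
So reporting 6 beats truth here (4 > 0).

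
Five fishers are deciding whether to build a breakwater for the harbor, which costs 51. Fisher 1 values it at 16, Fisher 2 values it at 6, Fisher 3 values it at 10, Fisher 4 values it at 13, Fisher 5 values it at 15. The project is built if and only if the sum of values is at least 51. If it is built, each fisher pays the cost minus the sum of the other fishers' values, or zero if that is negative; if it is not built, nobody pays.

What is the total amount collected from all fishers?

Total value 60 ≥ cost 51, so it is built.
Fisher 1: others sum to 44; max(0, 51 - 44) = 7.
Fisher 2: others sum to 54; max(0, 51 - 54) = 0.
Fisher 3: others sum to 50; max(0, 51 - 50) = 1.
Fisher 4: others sum to 47; max(0, 51 - 47) = 4.
Fisher 5: others sum to 45; max(0, 51 - 45) = 6.
Total collected = 7 + 0 + 1 + 4 + 6 = 18.

18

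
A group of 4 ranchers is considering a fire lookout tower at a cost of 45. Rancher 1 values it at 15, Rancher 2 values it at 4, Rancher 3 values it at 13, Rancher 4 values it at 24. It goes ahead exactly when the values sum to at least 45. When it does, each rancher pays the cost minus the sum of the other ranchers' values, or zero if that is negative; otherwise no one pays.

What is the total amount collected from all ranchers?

Total value 56 ≥ cost 45, so it is built.
Rancher 1: others sum to 41; max(0, 45 - 41) = 4.
Rancher 2: others sum to 52; max(0, 45 - 52) = 0.
Rancher 3: others sum to 43; max(0, 45 - 43) = 2.
Rancher 4: others sum to 32; max(0, 45 - 32) = 13.
Total collected = 4 + 0 + 2 + 13 = 19.

19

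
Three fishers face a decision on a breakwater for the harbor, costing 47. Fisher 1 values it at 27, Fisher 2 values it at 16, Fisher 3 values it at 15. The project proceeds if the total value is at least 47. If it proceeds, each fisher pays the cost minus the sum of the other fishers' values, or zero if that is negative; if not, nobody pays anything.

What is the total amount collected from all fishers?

Total value 58 ≥ cost 47, so it is built.
Fisher 1: others sum to 31; max(0, 47 - 31) = 16.
Fisher 2: others sum to 42; max(0, 47 - 42) = 5.
Fisher 3: others sum to 43; max(0, 47 - 43) = 4.
Total collected = 16 + 5 + 4 = 25.

25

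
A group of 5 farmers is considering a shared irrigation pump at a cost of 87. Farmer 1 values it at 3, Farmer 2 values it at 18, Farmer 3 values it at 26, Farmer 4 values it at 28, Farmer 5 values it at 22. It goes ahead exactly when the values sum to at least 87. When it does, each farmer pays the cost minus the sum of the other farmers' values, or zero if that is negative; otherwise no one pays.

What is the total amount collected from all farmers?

54

Total value 97 ≥ cost 87, so it is built.
Farmer 1: others sum to 94; max(0, 87 - 94) = 0.
Farmer 2: others sum to 79; max(0, 87 - 79) = 8.
Farmer 3: others sum to 71; max(0, 87 - 71) = 16.
Farmer 4: others sum to 69; max(0, 87 - 69) = 18.
Farmer 5: others sum to 75; max(0, 87 - 75) = 12.
Total collected = 0 + 8 + 16 + 18 + 12 = 54.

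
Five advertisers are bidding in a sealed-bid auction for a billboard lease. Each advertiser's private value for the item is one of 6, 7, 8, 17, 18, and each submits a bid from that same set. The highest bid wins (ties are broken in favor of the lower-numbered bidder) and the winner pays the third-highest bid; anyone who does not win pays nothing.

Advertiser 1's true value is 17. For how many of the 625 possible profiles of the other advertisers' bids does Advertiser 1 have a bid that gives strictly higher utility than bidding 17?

108

Others bid (6, 6, 6, 18): truth gives 0; bid 18 gives 11 > 0. Violating.
Others bid (6, 6, 7, 18): truth gives 0; bid 18 gives 10 > 0. Violating.
Others bid (6, 6, 8, 18): truth gives 0; bid 18 gives 9 > 0. Violating.
Others bid (6, 6, 18, 6): truth gives 0; bid 18 gives 11 > 0. Violating.
Others bid (6, 6, 6, 6): truth gives 11; no alternative beats it.
Others bid (6, 6, 6, 7): truth gives 11; no alternative beats it.
(Checking all 625 profiles: 108 have a profitable deviation, 517 do not.)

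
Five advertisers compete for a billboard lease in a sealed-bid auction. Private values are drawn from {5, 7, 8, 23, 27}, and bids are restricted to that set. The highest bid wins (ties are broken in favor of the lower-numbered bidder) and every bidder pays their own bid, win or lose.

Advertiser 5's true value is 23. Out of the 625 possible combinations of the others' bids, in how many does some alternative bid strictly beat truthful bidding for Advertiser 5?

560

Others bid (5, 5, 5, 5): truth gives 0; bid 7 gives 16 > 0. Violating.
Others bid (5, 5, 5, 7): truth gives 0; bid 8 gives 15 > 0. Violating.
Others bid (5, 5, 5, 23): truth gives -23; bid 27 gives -4 > -23. Violating.
Others bid (5, 5, 5, 27): truth gives -23; bid 5 gives -5 > -23. Violating.
Others bid (5, 5, 5, 8): truth gives 0; no alternative beats it.
Others bid (5, 5, 7, 8): truth gives 0; no alternative beats it.
(Checking all 625 profiles: 560 have a profitable deviation, 65 do not.)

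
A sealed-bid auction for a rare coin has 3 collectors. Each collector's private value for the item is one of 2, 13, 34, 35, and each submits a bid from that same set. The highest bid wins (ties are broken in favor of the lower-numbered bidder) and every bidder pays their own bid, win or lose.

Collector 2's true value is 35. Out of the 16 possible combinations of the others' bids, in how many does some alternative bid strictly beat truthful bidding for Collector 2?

Others bid (2, 2): truth gives 0; bid 13 gives 22 > 0. Violating.
Others bid (2, 13): truth gives 0; bid 13 gives 22 > 0. Violating.
Others bid (2, 34): truth gives 0; bid 34 gives 1 > 0. Violating.
Others bid (13, 2): truth gives 0; bid 34 gives 1 > 0. Violating.
Others bid (2, 35): truth gives 0; no alternative beats it.
Others bid (13, 35): truth gives 0; no alternative beats it.
(Checking all 16 profiles: 10 have a profitable deviation, 6 do not.)

10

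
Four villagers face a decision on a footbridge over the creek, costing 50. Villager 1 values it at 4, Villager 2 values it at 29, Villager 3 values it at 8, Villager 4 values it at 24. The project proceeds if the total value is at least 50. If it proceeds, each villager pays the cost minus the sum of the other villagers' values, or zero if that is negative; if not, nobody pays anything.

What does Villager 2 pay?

Total value 65 ≥ cost 50, so the project is built.
The other villagers' values sum to 36.
Cost minus that sum is 50 - 36 = 14.

14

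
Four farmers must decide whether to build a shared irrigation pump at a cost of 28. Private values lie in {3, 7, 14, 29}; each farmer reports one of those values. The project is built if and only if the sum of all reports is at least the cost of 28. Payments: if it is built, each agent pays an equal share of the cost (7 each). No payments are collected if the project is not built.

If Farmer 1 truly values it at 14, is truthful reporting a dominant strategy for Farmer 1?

Consider the case where Farmer 2 reports 3, Farmer 3 reports 3 and Farmer 4 reports 3.
Truthful report 14: project not built, utility 0.
Report 29 instead: project built, pays 7, utility 14 - 7 = 7.
Since 7 > 0, reporting 29 is strictly better here, so truthful reporting is not dominant.

No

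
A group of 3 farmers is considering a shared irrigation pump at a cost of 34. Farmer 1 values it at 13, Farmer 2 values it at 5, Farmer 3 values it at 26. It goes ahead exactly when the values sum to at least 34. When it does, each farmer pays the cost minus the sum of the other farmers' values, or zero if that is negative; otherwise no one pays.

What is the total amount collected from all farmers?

19

Total value 44 ≥ cost 34, so it is built.
Farmer 1: others sum to 31; max(0, 34 - 31) = 3.
Farmer 2: others sum to 39; max(0, 34 - 39) = 0.
Farmer 3: others sum to 18; max(0, 34 - 18) = 16.
Total collected = 3 + 0 + 16 = 19.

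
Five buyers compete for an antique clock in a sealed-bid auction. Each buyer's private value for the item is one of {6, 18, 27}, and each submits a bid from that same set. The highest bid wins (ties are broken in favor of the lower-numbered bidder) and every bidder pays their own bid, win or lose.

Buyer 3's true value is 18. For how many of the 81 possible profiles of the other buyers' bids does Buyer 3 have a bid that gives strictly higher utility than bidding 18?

Others bid (6, 6, 6, 27): truth gives -18; bid 6 gives -6 > -18. Violating.
Others bid (6, 6, 18, 27): truth gives -18; bid 6 gives -6 > -18. Violating.
Others bid (6, 6, 27, 6): truth gives -18; bid 6 gives -6 > -18. Violating.
Others bid (6, 6, 27, 18): truth gives -18; bid 6 gives -6 > -18. Violating.
Others bid (6, 6, 6, 6): truth gives 0; no alternative beats it.
Others bid (6, 6, 6, 18): truth gives 0; no alternative beats it.
(Checking all 81 profiles: 77 have a profitable deviation, 4 do not.)

77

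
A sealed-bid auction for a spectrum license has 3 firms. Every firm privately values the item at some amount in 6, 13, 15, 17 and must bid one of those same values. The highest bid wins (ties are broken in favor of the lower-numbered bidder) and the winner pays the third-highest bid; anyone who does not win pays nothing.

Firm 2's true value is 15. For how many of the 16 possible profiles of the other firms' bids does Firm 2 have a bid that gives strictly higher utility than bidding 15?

4

Others bid (6, 17): truth gives 0; bid 17 gives 9 > 0. Violating.
Others bid (13, 17): truth gives 0; bid 17 gives 2 > 0. Violating.
Others bid (15, 6): truth gives 0; bid 17 gives 9 > 0. Violating.
Others bid (15, 13): truth gives 0; bid 17 gives 2 > 0. Violating.
Others bid (6, 6): truth gives 9; no alternative beats it.
Others bid (6, 13): truth gives 9; no alternative beats it.
(Checking all 16 profiles: 4 have a profitable deviation, 12 do not.)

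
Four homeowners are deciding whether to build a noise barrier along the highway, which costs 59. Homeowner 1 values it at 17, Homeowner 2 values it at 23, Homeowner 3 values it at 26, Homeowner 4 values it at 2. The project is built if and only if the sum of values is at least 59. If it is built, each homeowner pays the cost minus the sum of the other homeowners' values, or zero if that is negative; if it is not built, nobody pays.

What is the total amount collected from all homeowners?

Total value 68 ≥ cost 59, so it is built.
Homeowner 1: others sum to 51; max(0, 59 - 51) = 8.
Homeowner 2: others sum to 45; max(0, 59 - 45) = 14.
Homeowner 3: others sum to 42; max(0, 59 - 42) = 17.
Homeowner 4: others sum to 66; max(0, 59 - 66) = 0.
Total collected = 8 + 14 + 17 + 0 = 39.

39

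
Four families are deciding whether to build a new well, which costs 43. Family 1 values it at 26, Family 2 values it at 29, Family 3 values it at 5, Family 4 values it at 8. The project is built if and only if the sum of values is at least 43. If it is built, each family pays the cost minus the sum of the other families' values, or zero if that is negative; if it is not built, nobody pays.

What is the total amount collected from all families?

5

Total value 68 ≥ cost 43, so it is built.
Family 1: others sum to 42; max(0, 43 - 42) = 1.
Family 2: others sum to 39; max(0, 43 - 39) = 4.
Family 3: others sum to 63; max(0, 43 - 63) = 0.
Family 4: others sum to 60; max(0, 43 - 60) = 0.
Total collected = 1 + 4 + 0 + 0 = 5.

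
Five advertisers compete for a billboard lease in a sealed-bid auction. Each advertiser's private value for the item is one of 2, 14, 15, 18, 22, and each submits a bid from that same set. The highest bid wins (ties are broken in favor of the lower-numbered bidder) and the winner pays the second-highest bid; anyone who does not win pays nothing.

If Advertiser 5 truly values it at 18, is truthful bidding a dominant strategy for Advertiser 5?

Yes

Check each profile of the others' bids and compare truth against every alternative bid.
Others bid (2, 2, 2, 2): truth gives 16, best alternative gives 16.
Others bid (2, 2, 2, 14): truth gives 4, best alternative gives 4.
Others bid (2, 2, 14, 2): truth gives 4, best alternative gives 4.
Others bid (2, 2, 14, 14): truth gives 4, best alternative gives 4.
Others bid (2, 14, 2, 2): truth gives 4, best alternative gives 4.
Others bid (2, 14, 2, 14): truth gives 4, best alternative gives 4.
(Remaining 619 profiles checked similarly; truth is weakly best in each.)
In every case the truthful bid is at least as good as any alternative, so it is a dominant strategy.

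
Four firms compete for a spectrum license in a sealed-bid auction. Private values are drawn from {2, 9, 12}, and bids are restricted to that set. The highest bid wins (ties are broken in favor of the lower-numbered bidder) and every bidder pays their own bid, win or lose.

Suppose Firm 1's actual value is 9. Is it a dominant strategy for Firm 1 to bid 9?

No

Consider the case where Firm 2 bids 2, Firm 3 bids 2 and Firm 4 bids 2.
Truthful bid 9: wins, pays 9, utility 9 - 9 = 0.
Bid 2 instead: wins, pays 2, utility 9 - 2 = 7.
Since 7 > 0, bidding 2 is strictly better here, so truthful bidding is not dominant.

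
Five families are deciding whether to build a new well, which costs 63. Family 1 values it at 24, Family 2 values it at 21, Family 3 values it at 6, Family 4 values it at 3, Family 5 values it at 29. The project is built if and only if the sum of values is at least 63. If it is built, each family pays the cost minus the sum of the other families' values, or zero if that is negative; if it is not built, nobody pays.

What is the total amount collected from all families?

14

Total value 83 ≥ cost 63, so it is built.
Family 1: others sum to 59; max(0, 63 - 59) = 4.
Family 2: others sum to 62; max(0, 63 - 62) = 1.
Family 3: others sum to 77; max(0, 63 - 77) = 0.
Family 4: others sum to 80; max(0, 63 - 80) = 0.
Family 5: others sum to 54; max(0, 63 - 54) = 9.
Total collected = 4 + 1 + 0 + 0 + 9 = 14.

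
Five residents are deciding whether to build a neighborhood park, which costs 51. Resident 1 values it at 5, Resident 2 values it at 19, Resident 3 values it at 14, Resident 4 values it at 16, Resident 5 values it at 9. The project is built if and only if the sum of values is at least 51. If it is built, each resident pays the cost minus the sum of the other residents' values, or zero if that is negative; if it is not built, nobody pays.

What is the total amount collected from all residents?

Total value 63 ≥ cost 51, so it is built.
Resident 1: others sum to 58; max(0, 51 - 58) = 0.
Resident 2: others sum to 44; max(0, 51 - 44) = 7.
Resident 3: others sum to 49; max(0, 51 - 49) = 2.
Resident 4: others sum to 47; max(0, 51 - 47) = 4.
Resident 5: others sum to 54; max(0, 51 - 54) = 0.
Total collected = 0 + 7 + 2 + 4 + 0 = 13.

13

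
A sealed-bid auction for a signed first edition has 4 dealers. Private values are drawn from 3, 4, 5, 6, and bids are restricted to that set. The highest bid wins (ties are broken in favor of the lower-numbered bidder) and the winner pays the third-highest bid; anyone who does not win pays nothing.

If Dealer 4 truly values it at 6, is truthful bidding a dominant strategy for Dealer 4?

Yes

Check each profile of the others' bids and compare truth against every alternative bid.
Others bid (3, 3, 5): truth gives 3, best alternative gives 0.
Others bid (3, 5, 3): truth gives 3, best alternative gives 0.
Others bid (5, 3, 3): truth gives 3, best alternative gives 0.
Others bid (3, 4, 5): truth gives 2, best alternative gives 0.
Others bid (3, 5, 4): truth gives 2, best alternative gives 0.
Others bid (4, 3, 5): truth gives 2, best alternative gives 0.
(Remaining 58 profiles checked similarly; truth is weakly best in each.)
In every case the truthful bid is at least as good as any alternative, so it is a dominant strategy.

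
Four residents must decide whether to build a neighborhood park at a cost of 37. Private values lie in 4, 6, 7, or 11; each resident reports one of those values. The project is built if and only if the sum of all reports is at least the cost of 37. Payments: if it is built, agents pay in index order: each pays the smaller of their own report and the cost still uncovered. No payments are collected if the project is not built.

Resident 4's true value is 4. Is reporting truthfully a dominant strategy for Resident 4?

Yes

Check each profile of the others' reports and compare truth against every alternative report.
Others report (4, 4, 4): truth gives 0, best alternative gives 0.
Others report (4, 4, 6): truth gives 0, best alternative gives 0.
Others report (4, 4, 7): truth gives 0, best alternative gives 0.
Others report (4, 4, 11): truth gives 0, best alternative gives 0.
Others report (4, 6, 4): truth gives 0, best alternative gives 0.
Others report (4, 6, 6): truth gives 0, best alternative gives 0.
(Remaining 58 profiles checked similarly; truth is weakly best in each.)
In every case the truthful report is at least as good as any alternative, so it is a dominant strategy.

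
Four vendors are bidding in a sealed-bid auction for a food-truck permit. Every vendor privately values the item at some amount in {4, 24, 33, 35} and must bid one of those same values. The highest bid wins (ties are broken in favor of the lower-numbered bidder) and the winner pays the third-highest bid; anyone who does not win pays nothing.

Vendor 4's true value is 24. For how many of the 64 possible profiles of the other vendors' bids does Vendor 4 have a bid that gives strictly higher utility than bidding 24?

6

Others bid (4, 4, 24): truth gives 0; bid 33 gives 20 > 0. Violating.
Others bid (4, 4, 33): truth gives 0; bid 35 gives 20 > 0. Violating.
Others bid (4, 24, 4): truth gives 0; bid 33 gives 20 > 0. Violating.
Others bid (4, 33, 4): truth gives 0; bid 35 gives 20 > 0. Violating.
Others bid (4, 4, 4): truth gives 20; no alternative beats it.
Others bid (4, 4, 35): truth gives 0; no alternative beats it.
(Checking all 64 profiles: 6 have a profitable deviation, 58 do not.)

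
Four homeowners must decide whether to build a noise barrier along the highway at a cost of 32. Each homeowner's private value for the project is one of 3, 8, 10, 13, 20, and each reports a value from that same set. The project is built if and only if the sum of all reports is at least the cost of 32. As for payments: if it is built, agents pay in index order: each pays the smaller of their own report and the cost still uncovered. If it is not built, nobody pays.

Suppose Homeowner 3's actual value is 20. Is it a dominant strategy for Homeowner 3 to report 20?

No

Consider the case where Homeowner 1 reports 3, Homeowner 2 reports 3 and Homeowner 4 reports 13.
Truthful report 20: project built, pays 20, utility 20 - 20 = 0.
Report 13 instead: project built, pays 13, utility 20 - 13 = 7.
Since 7 > 0, reporting 13 is strictly better here, so truthful reporting is not dominant.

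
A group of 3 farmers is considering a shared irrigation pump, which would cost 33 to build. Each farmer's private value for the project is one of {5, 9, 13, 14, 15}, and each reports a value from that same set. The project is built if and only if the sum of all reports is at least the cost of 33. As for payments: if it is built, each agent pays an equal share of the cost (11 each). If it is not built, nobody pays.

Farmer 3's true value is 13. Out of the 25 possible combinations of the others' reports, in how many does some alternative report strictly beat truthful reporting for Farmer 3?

5

Others report (5, 13): truth gives 0; report 15 gives 2 > 0. Violating.
Others report (5, 14): truth gives 0; report 14 gives 2 > 0. Violating.
Others report (9, 9): truth gives 0; report 15 gives 2 > 0. Violating.
Others report (13, 5): truth gives 0; report 15 gives 2 > 0. Violating.
Others report (5, 5): truth gives 0; no alternative beats it.
Others report (5, 9): truth gives 0; no alternative beats it.
(Checking all 25 profiles: 5 have a profitable deviation, 20 do not.)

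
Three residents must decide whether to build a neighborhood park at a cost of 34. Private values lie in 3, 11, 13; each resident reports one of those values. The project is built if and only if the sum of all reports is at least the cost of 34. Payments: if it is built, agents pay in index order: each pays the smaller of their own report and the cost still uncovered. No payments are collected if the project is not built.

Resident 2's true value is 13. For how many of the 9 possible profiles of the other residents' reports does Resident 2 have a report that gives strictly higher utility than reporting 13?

3

Others report (11, 13): truth gives 0; report 11 gives 2 > 0. Violating.
Others report (13, 11): truth gives 0; report 11 gives 2 > 0. Violating.
Others report (13, 13): truth gives 0; report 11 gives 2 > 0. Violating.
Others report (3, 3): truth gives 0; no alternative beats it.
Others report (3, 11): truth gives 0; no alternative beats it.
(Checking all 9 profiles: 3 have a profitable deviation, 6 do not.)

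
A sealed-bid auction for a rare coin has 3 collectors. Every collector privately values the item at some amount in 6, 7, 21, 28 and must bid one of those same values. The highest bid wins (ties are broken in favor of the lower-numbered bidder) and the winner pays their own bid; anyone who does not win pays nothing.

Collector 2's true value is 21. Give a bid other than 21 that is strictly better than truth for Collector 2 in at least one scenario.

7

Suppose Collector 1 bids 6 and Collector 3 bids 6.
Bid 21: wins, pays 21, utility 21 - 21 = 0.
Bid 7: wins, pays 7, utility 21 - 7 = 14.
So bidding 7 beats truth here (14 > 0).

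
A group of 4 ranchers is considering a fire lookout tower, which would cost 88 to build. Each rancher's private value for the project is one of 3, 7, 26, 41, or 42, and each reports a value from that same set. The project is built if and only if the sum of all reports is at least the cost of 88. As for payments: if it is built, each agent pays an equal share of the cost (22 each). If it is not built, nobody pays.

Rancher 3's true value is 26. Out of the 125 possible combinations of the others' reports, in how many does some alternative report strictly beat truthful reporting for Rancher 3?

30

Others report (3, 3, 41): truth gives 0; report 41 gives 4 > 0. Violating.
Others report (3, 3, 42): truth gives 0; report 41 gives 4 > 0. Violating.
Others report (3, 7, 41): truth gives 0; report 41 gives 4 > 0. Violating.
Others report (3, 7, 42): truth gives 0; report 41 gives 4 > 0. Violating.
Others report (3, 3, 3): truth gives 0; no alternative beats it.
Others report (3, 3, 7): truth gives 0; no alternative beats it.
(Checking all 125 profiles: 30 have a profitable deviation, 95 do not.)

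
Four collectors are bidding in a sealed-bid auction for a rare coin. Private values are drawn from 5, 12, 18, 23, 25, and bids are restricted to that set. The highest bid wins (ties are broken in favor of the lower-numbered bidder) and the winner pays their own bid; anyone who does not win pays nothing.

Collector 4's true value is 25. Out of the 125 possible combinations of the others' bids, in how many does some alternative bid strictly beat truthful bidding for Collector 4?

Others bid (5, 5, 5): truth gives 0; bid 12 gives 13 > 0. Violating.
Others bid (5, 5, 12): truth gives 0; bid 18 gives 7 > 0. Violating.
Others bid (5, 5, 18): truth gives 0; bid 23 gives 2 > 0. Violating.
Others bid (5, 12, 5): truth gives 0; bid 18 gives 7 > 0. Violating.
Others bid (5, 5, 23): truth gives 0; no alternative beats it.
Others bid (5, 5, 25): truth gives 0; no alternative beats it.
(Checking all 125 profiles: 27 have a profitable deviation, 98 do not.)

27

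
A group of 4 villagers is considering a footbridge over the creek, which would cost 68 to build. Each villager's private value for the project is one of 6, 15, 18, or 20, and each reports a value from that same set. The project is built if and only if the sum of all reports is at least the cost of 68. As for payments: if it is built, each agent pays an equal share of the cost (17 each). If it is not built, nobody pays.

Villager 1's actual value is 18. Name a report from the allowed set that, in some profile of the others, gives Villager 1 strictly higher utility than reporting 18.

Suppose Villager 2 reports 15, Villager 3 reports 15 and Villager 4 reports 18.
Report 18: project not built, utility 0.
Report 20: project built, pays 17, utility 18 - 17 = 1.
So reporting 20 beats truth here (1 > 0).

20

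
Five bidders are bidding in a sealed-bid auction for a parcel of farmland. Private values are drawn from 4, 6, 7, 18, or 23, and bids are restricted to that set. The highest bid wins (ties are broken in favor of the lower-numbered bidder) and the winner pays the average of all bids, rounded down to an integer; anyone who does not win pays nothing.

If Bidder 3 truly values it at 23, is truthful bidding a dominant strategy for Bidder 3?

No

Consider the case where Bidder 1 bids 4, Bidder 2 bids 4, Bidder 4 bids 4 and Bidder 5 bids 4.
Truthful bid 23: wins, pays 7, utility 23 - 7 = 16.
Bid 6 instead: wins, pays 4, utility 23 - 4 = 19.
Since 19 > 16, bidding 6 is strictly better here, so truthful bidding is not dominant.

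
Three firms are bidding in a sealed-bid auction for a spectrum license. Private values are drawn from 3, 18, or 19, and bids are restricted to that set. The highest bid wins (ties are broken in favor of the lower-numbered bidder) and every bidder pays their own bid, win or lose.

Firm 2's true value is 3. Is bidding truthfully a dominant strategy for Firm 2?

Check each profile of the others' bids and compare truth against every alternative bid.
Others bid (19, 3): truth gives -3, best alternative gives -18.
Others bid (19, 18): truth gives -3, best alternative gives -18.
Others bid (19, 19): truth gives -3, best alternative gives -18.
Others bid (3, 19): truth gives -3, best alternative gives -16.
Others bid (18, 3): truth gives -3, best alternative gives -16.
Others bid (18, 18): truth gives -3, best alternative gives -16.
(Remaining 3 profiles checked similarly; truth is weakly best in each.)
In every case the truthful bid is at least as good as any alternative, so it is a dominant strategy.

Yes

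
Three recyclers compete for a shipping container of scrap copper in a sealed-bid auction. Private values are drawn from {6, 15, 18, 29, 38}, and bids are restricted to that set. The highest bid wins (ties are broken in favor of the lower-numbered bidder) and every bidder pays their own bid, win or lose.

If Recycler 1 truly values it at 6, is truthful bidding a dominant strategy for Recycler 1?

Check each profile of the others' bids and compare truth against every alternative bid.
Others bid (6, 6): truth gives 0, best alternative gives -9.
Others bid (6, 29): truth gives -6, best alternative gives -15.
Others bid (6, 38): truth gives -6, best alternative gives -15.
Others bid (15, 29): truth gives -6, best alternative gives -15.
Others bid (15, 38): truth gives -6, best alternative gives -15.
Others bid (18, 29): truth gives -6, best alternative gives -15.
(Remaining 19 profiles checked similarly; truth is weakly best in each.)
In every case the truthful bid is at least as good as any alternative, so it is a dominant strategy.

Yes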